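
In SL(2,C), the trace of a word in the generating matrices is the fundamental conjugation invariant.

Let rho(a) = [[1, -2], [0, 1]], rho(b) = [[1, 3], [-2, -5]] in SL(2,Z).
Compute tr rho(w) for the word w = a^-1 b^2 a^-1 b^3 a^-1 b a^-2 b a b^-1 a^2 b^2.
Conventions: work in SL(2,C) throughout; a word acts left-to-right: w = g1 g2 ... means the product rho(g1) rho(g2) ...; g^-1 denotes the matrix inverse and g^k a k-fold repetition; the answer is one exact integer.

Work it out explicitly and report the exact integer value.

rho(a^-1) = [[1, 2], [0, 1]]
... * rho(b) = [[1, 3], [-2, -5]]  ->  [[-3, -7], [-2, -5]]
... * rho(b) = [[1, 3], [-2, -5]]  ->  [[11, 26], [8, 19]]
... * rho(a^-1) = [[1, 2], [0, 1]]  ->  [[11, 48], [8, 35]]
... * rho(b) = [[1, 3], [-2, -5]]  ->  [[-85, -207], [-62, -151]]
... * rho(b) = [[1, 3], [-2, -5]]  ->  [[329, 780], [240, 569]]
... * rho(b) = [[1, 3], [-2, -5]]  ->  [[-1231, -2913], [-898, -2125]]
... * rho(a^-1) = [[1, 2], [0, 1]]  ->  [[-1231, -5375], [-898, -3921]]
... * rho(b) = [[1, 3], [-2, -5]]  ->  [[9519, 23182], [6944, 16911]]
... * rho(a^-1) = [[1, 2], [0, 1]]  ->  [[9519, 42220], [6944, 30799]]
... * rho(a^-1) = [[1, 2], [0, 1]]  ->  [[9519, 61258], [6944, 44687]]
... * rho(b) = [[1, 3], [-2, -5]]  ->  [[-112997, -277733], [-82430, -202603]]
... * rho(a) = [[1, -2], [0, 1]]  ->  [[-112997, -51739], [-82430, -37743]]
... * rho(b^-1) = [[-5, -3], [2, 1]]  ->  [[461507, 287252], [336664, 209547]]
... * rho(a) = [[1, -2], [0, 1]]  ->  [[461507, -635762], [336664, -463781]]
... * rho(a) = [[1, -2], [0, 1]]  ->  [[461507, -1558776], [336664, -1137109]]
... * rho(b) = [[1, 3], [-2, -5]]  ->  [[3579059, 9178401], [2610882, 6695537]]
... * rho(b) = [[1, 3], [-2, -5]]  ->  [[-14777743, -35154828], [-10780192, -25645039]]
tr = -14777743 + -25645039 = -40422782

-40422782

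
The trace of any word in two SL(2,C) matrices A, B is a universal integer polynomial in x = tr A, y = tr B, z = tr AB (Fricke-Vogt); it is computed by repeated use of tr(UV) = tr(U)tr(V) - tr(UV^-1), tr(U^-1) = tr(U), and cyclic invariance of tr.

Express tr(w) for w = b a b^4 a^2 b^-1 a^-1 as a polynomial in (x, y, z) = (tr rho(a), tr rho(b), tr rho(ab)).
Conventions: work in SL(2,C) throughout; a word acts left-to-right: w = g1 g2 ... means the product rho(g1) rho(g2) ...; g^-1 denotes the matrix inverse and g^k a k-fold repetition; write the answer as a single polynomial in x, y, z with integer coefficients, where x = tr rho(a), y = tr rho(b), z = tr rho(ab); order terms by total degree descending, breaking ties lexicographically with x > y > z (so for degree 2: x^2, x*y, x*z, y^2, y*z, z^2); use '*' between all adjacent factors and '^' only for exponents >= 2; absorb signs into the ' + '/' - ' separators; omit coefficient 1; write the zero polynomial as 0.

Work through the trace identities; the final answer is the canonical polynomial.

-x^2*y^4*z^2 + 2*x^3*y^3*z + x*y^5*z + x*y^3*z^3 - x^4*y^2 - x^2*y^4 + x^2*y^2*z^2 - 3*x^3*y*z - 6*x*y^3*z - 2*x*y*z^3 + x^4 + 5*x^2*y^2 + x^2*z^2 + y^2*z^2 + 7*x*y*z - 4*x^2 - y^2 - z^2 + 2

next, tr(a b a b) = tr(b a) tr(b a) - tr(1)   [split at repeated b] = z^2 - 2
and tr(a b a) = tr(a) tr(b a) - tr(b) = x*z - y
tr(b a b a b) = tr(b) tr(a b a b) - tr(a b a) = y*z^2 - x*z - y
tr(b^2 a b a b) = tr(b) tr(b a b a b) - tr(b a b a) = y^2*z^2 - x*y*z - y^2 - z^2 + 2
next, tr(b a b^4 a) = tr(b) tr(b^2 a b a b) - tr(b^2 a b a) = y^3*z^2 - x*y^2*z - y^3 - 2*y*z^2 + x*z + 3*y
tr(b^2 a) = tr(b) tr(a b) - tr(a) = y*z - x
tr(b^2) = tr(b) tr(b) - tr(1) = y^2 - 2
and tr(a b^2 a) = tr(a) tr(b^2 a) - tr(b^2) = x*y*z - x^2 - y^2 + 2
tr(b a b^2 a b) = tr(b) tr(a b^2 a b) - tr(a b^2 a) = y^2*z^2 - 2*x*y*z + x^2 - 2
and tr(b a b^2 a b^2) = tr(b) tr(b a b^2 a b) - tr(b a b^2 a) = y^3*z^2 - 2*x*y^2*z + x^2*y - y*z^2 + x*z - y
tr(b^2 a b^4 a) = tr(b) tr(b a b^2 a b^2) - tr(b a b^2 a b) = y^4*z^2 - 2*x*y^3*z + x^2*y^2 - 2*y^2*z^2 + 3*x*y*z - x^2 - y^2 + 2
next, tr(b^2 a b) = tr(b) tr(a b^2) - tr(a b) = y^2*z - x*y - z
and tr(b a b^3) = tr(b) tr(b^2 a b) - tr(b^2 a) = y^3*z - x*y^2 - 2*y*z + x
tr(b^3 a b^2) = tr(b) tr(b a b^3) - tr(b a b^2) = y^4*z - x*y^3 - 3*y^2*z + 2*x*y + z
next, tr(b^2 a b^4) = tr(b) tr(b^3 a b^2) - tr(b^3 a b) = y^5*z - x*y^4 - 4*y^3*z + 3*x*y^2 + 3*y*z - x
and tr(b a b^4 a^2 b) = tr(a) tr(b^2 a b^4 a) - tr(b^2 a b^4) = x*y^4*z^2 - 2*x^2*y^3*z - y^5*z + x^3*y^2 + x*y^4 - 2*x*y^2*z^2 + 3*x^2*y*z + 4*y^3*z - x^3 - 4*x*y^2 - 3*y*z + 3*x
tr(a b a b a b) = tr(b a) tr(b a b a) - tr(b^-1 a^-1)   [split at repeated b] = z^3 - 3*z
next, tr(a b a b a) = tr(a) tr(b a b a) - tr(b a b) = x*z^2 - y*z - x
tr(b a b a b^2 a) = tr(b) tr(a b a b a b) - tr(a b a b a) = y*z^3 - x*z^2 - 2*y*z + x
tr(b a^2 b a b a b) = tr(a) tr(b a b a b^2 a) - tr(b a b a b^2) = x*y*z^3 - x^2*z^2 - y^2*z^2 - x*y*z + x^2 + y^2 + z^2 - 2
tr(b a^2 b a b a) = tr(a) tr(b a b a b a) - tr(b a b a b) = x*z^3 - y*z^2 - 2*x*z + y
tr(b a^2 b a b a b^2) = tr(b) tr(b a^2 b a b a b) - tr(b a^2 b a b a) = x*y^2*z^3 - x^2*y*z^2 - y^3*z^2 - x*y^2*z - x*z^3 + x^2*y + y^3 + 2*y*z^2 + 2*x*z - 3*y
tr(b a b^4 a^2 b a) = tr(b) tr(b a^2 b a b a b^2) - tr(b a^2 b a b a b) = x*y^3*z^3 - x^2*y^2*z^2 - y^4*z^2 - x*y^3*z - 2*x*y*z^3 + x^2*y^2 + x^2*z^2 + y^4 + 3*y^2*z^2 + 3*x*y*z - x^2 - 4*y^2 - z^2 + 2
tr(a^-1 b a b^4 a^2 b) = tr(b a b^4 a^2 b) tr(a) - tr(b a b^4 a^2 b a) = x^2*y^4*z^2 - 2*x^3*y^3*z - x*y^5*z - x*y^3*z^3 + x^4*y^2 + x^2*y^4 - x^2*y^2*z^2 + y^4*z^2 + 3*x^3*y*z + 5*x*y^3*z + 2*x*y*z^3 - x^4 - 5*x^2*y^2 - x^2*z^2 - y^4 - 3*y^2*z^2 - 6*x*y*z + 4*x^2 + 4*y^2 + z^2 - 2
tr(b a b^4 a^2 b^-1 a^-1) = tr(a^-1 b a b^4 a^2) tr(b) - tr(a^-1 b a b^4 a^2 b) = -x^2*y^4*z^2 + 2*x^3*y^3*z + x*y^5*z + x*y^3*z^3 - x^4*y^2 - x^2*y^4 + x^2*y^2*z^2 - 3*x^3*y*z - 6*x*y^3*z - 2*x*y*z^3 + x^4 + 5*x^2*y^2 + x^2*z^2 + y^2*z^2 + 7*x*y*z - 4*x^2 - y^2 - z^2 + 2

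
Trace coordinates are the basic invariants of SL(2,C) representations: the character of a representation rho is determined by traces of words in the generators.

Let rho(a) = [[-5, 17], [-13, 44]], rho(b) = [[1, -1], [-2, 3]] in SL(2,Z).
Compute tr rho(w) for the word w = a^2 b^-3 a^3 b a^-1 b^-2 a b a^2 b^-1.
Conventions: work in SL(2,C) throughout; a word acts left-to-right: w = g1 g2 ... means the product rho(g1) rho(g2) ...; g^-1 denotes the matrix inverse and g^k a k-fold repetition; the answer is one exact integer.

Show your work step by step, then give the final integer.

rho(a) = [[-5, 17], [-13, 44]]
... * rho(a) = [[-5, 17], [-13, 44]]  ->  [[-196, 663], [-507, 1715]]
... * rho(b^-1) = [[3, 1], [2, 1]]  ->  [[738, 467], [1909, 1208]]
... * rho(b^-1) = [[3, 1], [2, 1]]  ->  [[3148, 1205], [8143, 3117]]
... * rho(b^-1) = [[3, 1], [2, 1]]  ->  [[11854, 4353], [30663, 11260]]
... * rho(a) = [[-5, 17], [-13, 44]]  ->  [[-115859, 393050], [-299695, 1016711]]
... * rho(a) = [[-5, 17], [-13, 44]]  ->  [[-4530355, 15324597], [-11718768, 39640469]]
... * rho(a) = [[-5, 17], [-13, 44]]  ->  [[-176567986, 597266233], [-456732257, 1544961580]]
... * rho(b) = [[1, -1], [-2, 3]]  ->  [[-1371100452, 1968366685], [-3546655417, 5091616997]]
... * rho(a^-1) = [[44, -17], [13, -5]]  ->  [[-34739652983, 13466874259], [-89861817387, 34835057104]]
... * rho(b^-1) = [[3, 1], [2, 1]]  ->  [[-77285210431, -21272778724], [-199915337953, -55026760283]]
... * rho(b^-1) = [[3, 1], [2, 1]]  ->  [[-274401188741, -98557989155], [-709799534425, -254942098236]]
... * rho(a) = [[-5, 17], [-13, 44]]  ->  [[2653259802720, -9001371731417], [6863244949193, -23284044407609]]
... * rho(b) = [[1, -1], [-2, 3]]  ->  [[20656003265554, -29657374996971], [53431333764411, -76715378172020]]
... * rho(a) = [[-5, 17], [-13, 44]]  ->  [[282265858632853, -953772444352306], [730143247414205, -2467143965573893]]
... * rho(a) = [[-5, 17], [-13, 44]]  ->  [[10987712483415713, -37167467954742963], [28422155315389584, -96141899279209807]]
... * rho(b^-1) = [[3, 1], [2, 1]]  ->  [[-41371798459238787, -26179755471327250], [-107017332612250862, -67719743963820223]]
tr = -41371798459238787 + -67719743963820223 = -109091542423059010

-109091542423059010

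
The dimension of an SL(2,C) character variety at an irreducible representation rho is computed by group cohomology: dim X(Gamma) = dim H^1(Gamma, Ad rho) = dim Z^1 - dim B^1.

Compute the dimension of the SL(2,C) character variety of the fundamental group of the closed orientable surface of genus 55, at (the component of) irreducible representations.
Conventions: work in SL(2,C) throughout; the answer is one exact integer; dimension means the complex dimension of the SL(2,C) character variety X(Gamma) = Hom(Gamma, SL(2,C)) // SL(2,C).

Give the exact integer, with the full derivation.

324

Gamma = pi_1(Sigma_55) = < a_1, b_1, ..., a_55, b_55 | prod [a_i, b_i] > has 2g = 110 generators and 1 relator.
Before the relator condition, cocycle space has dim 3*110 = 330.
H^2 = coker(d_2) is dual to H^0 = 0 at irreducible rho (Poincare duality), so d_2 is onto: dim Z^1 = 327.
As always at irreducible rho, dim B^1 = 3.
Hence dim X = 327 - 3 = 324.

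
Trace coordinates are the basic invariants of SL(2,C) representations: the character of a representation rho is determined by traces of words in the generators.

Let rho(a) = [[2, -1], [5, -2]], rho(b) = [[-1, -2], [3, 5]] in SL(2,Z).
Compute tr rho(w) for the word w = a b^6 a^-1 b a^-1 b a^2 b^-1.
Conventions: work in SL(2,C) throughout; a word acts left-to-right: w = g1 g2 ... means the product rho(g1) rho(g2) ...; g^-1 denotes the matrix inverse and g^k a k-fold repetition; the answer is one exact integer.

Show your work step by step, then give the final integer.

-72775

rho(a) = [[2, -1], [5, -2]]
... * rho(b) = [[-1, -2], [3, 5]]  ->  [[-5, -9], [-11, -20]]
... * rho(b) = [[-1, -2], [3, 5]]  ->  [[-22, -35], [-49, -78]]
... * rho(b) = [[-1, -2], [3, 5]]  ->  [[-83, -131], [-185, -292]]
... * rho(b) = [[-1, -2], [3, 5]]  ->  [[-310, -489], [-691, -1090]]
... * rho(b) = [[-1, -2], [3, 5]]  ->  [[-1157, -1825], [-2579, -4068]]
... * rho(b) = [[-1, -2], [3, 5]]  ->  [[-4318, -6811], [-9625, -15182]]
... * rho(a^-1) = [[-2, 1], [-5, 2]]  ->  [[42691, -17940], [95160, -39989]]
... * rho(b) = [[-1, -2], [3, 5]]  ->  [[-96511, -175082], [-215127, -390265]]
... * rho(a^-1) = [[-2, 1], [-5, 2]]  ->  [[1068432, -446675], [2381579, -995657]]
... * rho(b) = [[-1, -2], [3, 5]]  ->  [[-2408457, -4370239], [-5368550, -9741443]]
... * rho(a) = [[2, -1], [5, -2]]  ->  [[-26668109, 11148935], [-59444315, 24851436]]
... * rho(a) = [[2, -1], [5, -2]]  ->  [[2408457, 4370239], [5368550, 9741443]]
... * rho(b^-1) = [[5, 2], [-3, -1]]  ->  [[-1068432, 446675], [-2381579, 995657]]
tr = -1068432 + 995657 = -72775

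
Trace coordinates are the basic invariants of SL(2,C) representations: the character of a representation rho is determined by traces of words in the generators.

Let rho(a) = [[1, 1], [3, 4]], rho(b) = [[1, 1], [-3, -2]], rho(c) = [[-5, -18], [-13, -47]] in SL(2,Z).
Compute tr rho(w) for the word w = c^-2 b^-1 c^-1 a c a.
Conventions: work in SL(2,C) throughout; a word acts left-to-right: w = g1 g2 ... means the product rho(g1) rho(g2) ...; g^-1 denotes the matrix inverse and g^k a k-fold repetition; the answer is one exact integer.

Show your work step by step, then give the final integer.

18372017

rho(c^-1) = [[-47, 18], [13, -5]]
... * rho(c^-1) = [[-47, 18], [13, -5]]  ->  [[2443, -936], [-676, 259]]
... * rho(b^-1) = [[-2, -1], [3, 1]]  ->  [[-7694, -3379], [2129, 935]]
... * rho(c^-1) = [[-47, 18], [13, -5]]  ->  [[317691, -121597], [-87908, 33647]]
... * rho(a) = [[1, 1], [3, 4]]  ->  [[-47100, -168697], [13033, 46680]]
... * rho(c) = [[-5, -18], [-13, -47]]  ->  [[2428561, 8776559], [-672005, -2428554]]
... * rho(a) = [[1, 1], [3, 4]]  ->  [[28758238, 37534797], [-7957667, -10386221]]
tr = 28758238 + -10386221 = 18372017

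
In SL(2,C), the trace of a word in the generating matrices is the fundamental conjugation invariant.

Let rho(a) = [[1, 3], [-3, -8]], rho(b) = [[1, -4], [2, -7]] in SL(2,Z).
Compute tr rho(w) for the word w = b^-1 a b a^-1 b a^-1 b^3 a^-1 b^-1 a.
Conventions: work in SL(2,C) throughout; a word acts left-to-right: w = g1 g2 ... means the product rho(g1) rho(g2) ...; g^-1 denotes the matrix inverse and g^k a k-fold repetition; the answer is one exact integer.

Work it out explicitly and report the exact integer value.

-3328879365

rho(b^-1) = [[-7, 4], [-2, 1]]
... * rho(a) = [[1, 3], [-3, -8]]  ->  [[-19, -53], [-5, -14]]
... * rho(b) = [[1, -4], [2, -7]]  ->  [[-125, 447], [-33, 118]]
... * rho(a^-1) = [[-8, -3], [3, 1]]  ->  [[2341, 822], [618, 217]]
... * rho(b) = [[1, -4], [2, -7]]  ->  [[3985, -15118], [1052, -3991]]
... * rho(a^-1) = [[-8, -3], [3, 1]]  ->  [[-77234, -27073], [-20389, -7147]]
... * rho(b) = [[1, -4], [2, -7]]  ->  [[-131380, 498447], [-34683, 131585]]
... * rho(b) = [[1, -4], [2, -7]]  ->  [[865514, -2963609], [228487, -782363]]
... * rho(b) = [[1, -4], [2, -7]]  ->  [[-5061704, 17283207], [-1336239, 4562593]]
... * rho(a^-1) = [[-8, -3], [3, 1]]  ->  [[92343253, 32468319], [24377691, 8571310]]
... * rho(b^-1) = [[-7, 4], [-2, 1]]  ->  [[-711339409, 401841331], [-187786457, 106082074]]
... * rho(a) = [[1, 3], [-3, -8]]  ->  [[-1916863402, -5348748875], [-506032679, -1412015963]]
tr = -1916863402 + -1412015963 = -3328879365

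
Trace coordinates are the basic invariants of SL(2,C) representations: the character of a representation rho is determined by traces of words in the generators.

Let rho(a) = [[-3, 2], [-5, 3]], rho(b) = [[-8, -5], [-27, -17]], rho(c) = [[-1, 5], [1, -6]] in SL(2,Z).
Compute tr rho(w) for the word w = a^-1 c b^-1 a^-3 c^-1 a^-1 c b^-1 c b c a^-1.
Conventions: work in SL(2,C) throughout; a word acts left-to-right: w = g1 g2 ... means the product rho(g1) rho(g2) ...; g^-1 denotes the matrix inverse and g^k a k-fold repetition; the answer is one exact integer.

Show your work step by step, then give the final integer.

rho(a^-1) = [[3, -2], [5, -3]]
... * rho(c) = [[-1, 5], [1, -6]]  ->  [[-5, 27], [-8, 43]]
... * rho(b^-1) = [[-17, 5], [27, -8]]  ->  [[814, -241], [1297, -384]]
... * rho(a^-1) = [[3, -2], [5, -3]]  ->  [[1237, -905], [1971, -1442]]
... * rho(a^-1) = [[3, -2], [5, -3]]  ->  [[-814, 241], [-1297, 384]]
... * rho(a^-1) = [[3, -2], [5, -3]]  ->  [[-1237, 905], [-1971, 1442]]
... * rho(c^-1) = [[-6, -5], [-1, -1]]  ->  [[6517, 5280], [10384, 8413]]
... * rho(a^-1) = [[3, -2], [5, -3]]  ->  [[45951, -28874], [73217, -46007]]
... * rho(c) = [[-1, 5], [1, -6]]  ->  [[-74825, 402999], [-119224, 642127]]
... * rho(b^-1) = [[-17, 5], [27, -8]]  ->  [[12152998, -3598117], [19364237, -5733136]]
... * rho(c) = [[-1, 5], [1, -6]]  ->  [[-15751115, 82353692], [-25097373, 131220001]]
... * rho(b) = [[-8, -5], [-27, -17]]  ->  [[-2097540764, -1321257189], [-3342161043, -2105253152]]
... * rho(c) = [[-1, 5], [1, -6]]  ->  [[776283575, -2560160686], [1236907891, -4079286303]]
... * rho(a^-1) = [[3, -2], [5, -3]]  ->  [[-10471952705, 6127914908], [-16685707842, 9764043127]]
tr = -10471952705 + 9764043127 = -707909578

-707909578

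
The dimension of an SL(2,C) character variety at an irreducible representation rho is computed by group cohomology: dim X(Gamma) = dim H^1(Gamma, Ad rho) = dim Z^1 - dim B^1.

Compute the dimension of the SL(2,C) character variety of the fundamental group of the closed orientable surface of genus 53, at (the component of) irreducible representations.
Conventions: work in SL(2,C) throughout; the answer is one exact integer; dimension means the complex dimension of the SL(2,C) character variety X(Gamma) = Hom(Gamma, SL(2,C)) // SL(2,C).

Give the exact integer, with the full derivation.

The genus-53 surface group: 2g = 106 generators, one relator prod [a_i, b_i].
Before the relator condition, cocycle space has dim 3*106 = 318.
H^2 = coker(d_2) is dual to H^0 = 0 at irreducible rho (Poincare duality), so d_2 is onto: dim Z^1 = 315.
As always at irreducible rho, dim B^1 = 3.
dim X = dim H^1 = 315 - 3 = 312.

312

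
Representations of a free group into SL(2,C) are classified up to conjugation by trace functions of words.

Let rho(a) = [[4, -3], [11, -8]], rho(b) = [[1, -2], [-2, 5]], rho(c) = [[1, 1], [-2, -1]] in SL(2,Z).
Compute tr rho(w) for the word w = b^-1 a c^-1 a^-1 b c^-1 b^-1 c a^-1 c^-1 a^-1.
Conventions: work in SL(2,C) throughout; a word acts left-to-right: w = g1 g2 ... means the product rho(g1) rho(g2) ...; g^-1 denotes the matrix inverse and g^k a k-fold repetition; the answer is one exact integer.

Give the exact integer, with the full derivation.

rho(b^-1) = [[5, 2], [2, 1]]
... * rho(a) = [[4, -3], [11, -8]]  ->  [[42, -31], [19, -14]]
... * rho(c^-1) = [[-1, -1], [2, 1]]  ->  [[-104, -73], [-47, -33]]
... * rho(a^-1) = [[-8, 3], [-11, 4]]  ->  [[1635, -604], [739, -273]]
... * rho(b) = [[1, -2], [-2, 5]]  ->  [[2843, -6290], [1285, -2843]]
... * rho(c^-1) = [[-1, -1], [2, 1]]  ->  [[-15423, -9133], [-6971, -4128]]
... * rho(b^-1) = [[5, 2], [2, 1]]  ->  [[-95381, -39979], [-43111, -18070]]
... * rho(c) = [[1, 1], [-2, -1]]  ->  [[-15423, -55402], [-6971, -25041]]
... * rho(a^-1) = [[-8, 3], [-11, 4]]  ->  [[732806, -267877], [331219, -121077]]
... * rho(c^-1) = [[-1, -1], [2, 1]]  ->  [[-1268560, -1000683], [-573373, -452296]]
... * rho(a^-1) = [[-8, 3], [-11, 4]]  ->  [[21155993, -7808412], [9562240, -3529303]]
tr = 21155993 + -3529303 = 17626690

17626690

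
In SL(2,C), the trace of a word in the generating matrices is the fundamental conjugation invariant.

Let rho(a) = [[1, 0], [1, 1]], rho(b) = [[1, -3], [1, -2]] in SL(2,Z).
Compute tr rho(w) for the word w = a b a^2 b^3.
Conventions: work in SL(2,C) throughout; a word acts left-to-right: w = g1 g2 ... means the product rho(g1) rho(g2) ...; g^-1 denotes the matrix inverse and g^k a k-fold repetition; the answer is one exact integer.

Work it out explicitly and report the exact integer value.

-10

rho(a) = [[1, 0], [1, 1]]
... * rho(b) = [[1, -3], [1, -2]]  ->  [[1, -3], [2, -5]]
... * rho(a) = [[1, 0], [1, 1]]  ->  [[-2, -3], [-3, -5]]
... * rho(a) = [[1, 0], [1, 1]]  ->  [[-5, -3], [-8, -5]]
... * rho(b) = [[1, -3], [1, -2]]  ->  [[-8, 21], [-13, 34]]
... * rho(b) = [[1, -3], [1, -2]]  ->  [[13, -18], [21, -29]]
... * rho(b) = [[1, -3], [1, -2]]  ->  [[-5, -3], [-8, -5]]
tr = -5 + -5 = -10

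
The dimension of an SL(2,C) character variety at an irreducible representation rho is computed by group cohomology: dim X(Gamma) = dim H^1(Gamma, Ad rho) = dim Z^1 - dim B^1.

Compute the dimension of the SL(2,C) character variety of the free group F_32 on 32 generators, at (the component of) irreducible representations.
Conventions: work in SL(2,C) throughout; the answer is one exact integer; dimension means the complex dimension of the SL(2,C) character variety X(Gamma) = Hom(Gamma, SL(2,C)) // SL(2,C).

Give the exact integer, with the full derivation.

Gamma = F_32 has 32 generators and no relators.
So Z^1 = (sl_2)^32 in full: dim Z^1 = 96.
Irreducibility makes the coboundary map sl_2 -> Z^1 injective (trivial centralizer), so dim B^1 = 3.
Therefore dim X = 96 - 3 = 93.

93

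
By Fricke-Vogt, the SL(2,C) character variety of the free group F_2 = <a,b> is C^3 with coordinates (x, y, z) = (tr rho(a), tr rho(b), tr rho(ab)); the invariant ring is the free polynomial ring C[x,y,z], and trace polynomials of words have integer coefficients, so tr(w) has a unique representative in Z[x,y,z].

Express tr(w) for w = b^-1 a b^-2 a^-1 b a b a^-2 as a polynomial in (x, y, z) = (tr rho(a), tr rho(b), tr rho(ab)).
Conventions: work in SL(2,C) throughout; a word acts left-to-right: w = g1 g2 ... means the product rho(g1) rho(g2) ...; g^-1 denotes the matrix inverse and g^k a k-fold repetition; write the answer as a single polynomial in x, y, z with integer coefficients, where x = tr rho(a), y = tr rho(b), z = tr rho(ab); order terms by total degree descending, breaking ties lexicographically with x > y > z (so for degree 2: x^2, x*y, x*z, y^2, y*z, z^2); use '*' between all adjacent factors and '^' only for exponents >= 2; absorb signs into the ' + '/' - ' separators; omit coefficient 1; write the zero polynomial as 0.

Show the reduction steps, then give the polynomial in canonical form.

x^3*y^3*z^2 - 2*x^4*y^2*z - x^2*y^4*z - 2*x^2*y^2*z^3 + x^5*y + x^3*y^3 + 2*x^3*y*z^2 + x*y^3*z^2 + x*y*z^4 + 5*x^2*y^2*z - 5*x^3*y - x*y^3 - 5*x*y*z^2 + 4*x*y + z

trace(a^2) = trace(a)*trace(a) - trace(1) = x^2 - 2
trace(a^2 b) = trace(a)*trace(b a) - trace(b) = x*z - y
and trace(a b^-1 a) = trace(a^2)*trace(b) - trace(a^2 b) = x^2*y - x*z - y
trace(a^2 b a) = trace(a)*trace(b a^2) - trace(b a) = x^2*z - x*y - z
trace(b a b a) = trace(b a)*trace(b a) - trace(1) = z^2 - 2
and trace(b a b) = trace(b)*trace(a b) - trace(a) = y*z - x
trace(a^2 b a b) = trace(a)*trace(b a b a) - trace(b a b) = x*z^2 - y*z - x
and trace(a b a b^-1 a) = trace(a^2 b a)*trace(b) - trace(a^2 b a b) = x^2*y*z - x*y^2 - x*z^2 + x
and trace(a b a b a b) = trace(b a)*trace(b a b a) - trace(b^-1 a^-1) = z^3 - 3*z
trace(a b a b^-1 a b) = trace(a b a b a)*trace(b) - trace(a b a b a b) = x*y*z^2 - y^2*z - z^3 - x*y + 3*z
and trace(b^-1 a b^-1 a b a) = trace(a b a b^-1 a)*trace(b) - trace(a b a b^-1 a b) = x^2*y^2*z - x*y^3 - 2*x*y*z^2 + y^2*z + z^3 + 2*x*y - 3*z
next, trace(a b a^-1 b^-1 a b^-1) = trace(b^-1 a b^-1 a b)*trace(a) - trace(b^-1 a b^-1 a b a) = -x^2*y^2*z + x^3*y + x*y^3 + 2*x*y*z^2 - x^2*z - y^2*z - z^3 - 3*x*y + 3*z
trace(b^-1 a b a^2) = trace(a b a^2)*trace(b) - trace(a b a^2 b) = x^2*y*z - x*y^2 - x*z^2 + x
trace(a b^-2 a b a) = trace(b^-1 a b a^2)*trace(b) - trace(b^-1 a b a^2 b) = x^2*y^2*z - x*y^3 - x*y*z^2 - x^2*z + 2*x*y + z
and trace(a b a b a^2) = trace(a)*trace(a b a b a) - trace(a b a b) = x^2*z^2 - x*y*z - x^2 - z^2 + 2
trace(b a b a b) = trace(b)*trace(a b a b) - trace(a b a) = y*z^2 - x*z - y
trace(a b a b a^2 b) = trace(a)*trace(b a b a b a) - trace(b a b a b) = x*z^3 - y*z^2 - 2*x*z + y
trace(b^-1 a b a b a^2) = trace(a b a b a^2)*trace(b) - trace(a b a b a^2 b) = x^2*y*z^2 - x*y^2*z - x*z^3 - x^2*y + 2*x*z + y
trace(a b^-2 a b a b a) = trace(b^-1 a b a b a^2)*trace(b) - trace(b^-1 a b a b a^2 b) = x^2*y^2*z^2 - x*y^3*z - x*y*z^3 - x^2*y^2 - x^2*z^2 + 3*x*y*z + x^2 + y^2 + z^2 - 2
and trace(a b a b a b a b) = trace(a b a b a b)*trace(a b) - trace(b a b a) = z^4 - 4*z^2 + 2
next, trace(a b a b a b a b^-1) = trace(a b a b a b a)*trace(b) - trace(a b a b a b a b) = x*y*z^3 - y^2*z^2 - z^4 - 2*x*y*z + y^2 + 4*z^2 - 2
trace(a b^-2 a b a b a b) = trace(a b a b a b a b^-1)*trace(b) - trace(a b a b a b a) = x*y^2*z^3 - y^3*z^2 - y*z^4 - 2*x*y^2*z - x*z^3 + y^3 + 5*y*z^2 + 2*x*z - 3*y
trace(b^-1 a b^-2 a b a b a) = trace(a b^-2 a b a b a)*trace(b) - trace(a b^-2 a b a b a b) = x^2*y^3*z^2 - x*y^4*z - 2*x*y^2*z^3 - x^2*y^3 - x^2*y*z^2 + y^3*z^2 + y*z^4 + 5*x*y^2*z + x*z^3 + x^2*y - 4*y*z^2 - 2*x*z + y
and trace(b a b a^-1 b^-1 a b^-2 a) = trace(b^-1 a b^-2 a b a b)*trace(a) - trace(b^-1 a b^-2 a b a b a) = -x^2*y^3*z^2 + x^3*y^2*z + x*y^4*z + 2*x*y^2*z^3 - y^3*z^2 - y*z^4 - x^3*z - 5*x*y^2*z - x*z^3 + x^2*y + 4*y*z^2 + 3*x*z - y
trace(b^-1 a b^-2 a^-1 b a b a^-1) = trace(b a b a^-1 b^-1 a b^-2)*trace(a) - trace(b a b a^-1 b^-1 a b^-2 a) = x^2*y^3*z^2 - 2*x^3*y^2*z - x*y^4*z - 2*x*y^2*z^3 + x^4*y + x^2*y^3 + 2*x^2*y*z^2 + y^3*z^2 + y*z^4 + 4*x*y^2*z - 4*x^2*y - 4*y*z^2 + y
trace(a^-1 b a^2 b^-1) = trace(b a^2 b^-1)*trace(a) - trace(b a^2 b^-1 a) = -x^2*y*z + x^3 + x*y^2 + x*z^2 - 3*x
trace(a b^-2 a^-1 b a) = trace(a^-1 b a^2 b^-1)*trace(b) - trace(a^-1 b a^2) = -x^2*y^2*z + x^3*y + x*y^3 + x*y*z^2 - 3*x*y - z
and trace(b^-1 a b^-2 a^-1 b a b a^-2) = trace(b^-1 a b^-2 a^-1 b a b a^-1)*trace(a) - trace(b^-1 a b^-2 a^-1 b a b) = x^3*y^3*z^2 - 2*x^4*y^2*z - x^2*y^4*z - 2*x^2*y^2*z^3 + x^5*y + x^3*y^3 + 2*x^3*y*z^2 + x*y^3*z^2 + x*y*z^4 + 5*x^2*y^2*z - 5*x^3*y - x*y^3 - 5*x*y*z^2 + 4*x*y + z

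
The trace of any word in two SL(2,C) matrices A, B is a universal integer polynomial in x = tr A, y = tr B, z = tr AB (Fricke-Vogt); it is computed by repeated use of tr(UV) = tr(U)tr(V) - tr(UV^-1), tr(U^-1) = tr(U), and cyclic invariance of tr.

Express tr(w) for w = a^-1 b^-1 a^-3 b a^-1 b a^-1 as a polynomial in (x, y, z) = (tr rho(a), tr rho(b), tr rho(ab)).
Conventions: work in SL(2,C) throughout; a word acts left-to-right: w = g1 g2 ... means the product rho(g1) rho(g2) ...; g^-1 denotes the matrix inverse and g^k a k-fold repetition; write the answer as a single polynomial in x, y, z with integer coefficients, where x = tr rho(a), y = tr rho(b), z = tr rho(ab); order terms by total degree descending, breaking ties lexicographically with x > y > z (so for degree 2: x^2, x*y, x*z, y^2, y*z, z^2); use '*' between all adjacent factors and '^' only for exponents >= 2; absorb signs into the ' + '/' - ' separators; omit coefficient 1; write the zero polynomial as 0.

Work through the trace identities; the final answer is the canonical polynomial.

tr(b^2) = tr(b)*tr(b) - tr(1)  (reduce the b square) = y^2 - 2
and tr(b^2 a) = tr(b)*tr(a b) - tr(a)  (reduce the b square) = y*z - x
and tr(a^-1 b^2) = tr(b^2)*tr(a) - tr(b^2 a)  (eliminate a^-1) = x*y^2 - y*z - x
tr(b a^-2 b) = tr(a^-1 b^2)*tr(a) - tr(a^-1 b^2 a)  (eliminate a^-1) = x^2*y^2 - x*y*z - x^2 - y^2 + 2
and tr(b a b a) = tr(b a)*tr(b a) - tr(1)  (split on b) = z^2 - 2
tr(b a b a^-1) = tr(b a b)*tr(a) - tr(b a b a)  (eliminate a^-1) = x*y*z - x^2 - z^2 + 2
tr(b a^-2 b a) = tr(b a b a^-1)*tr(a) - tr(b a b)  (eliminate a^-1) = x^2*y*z - x^3 - x*z^2 - y*z + 3*x
next, tr(a^-2 b a^-1 b) = tr(b a^-2 b)*tr(a) - tr(b a^-2 b a)  (eliminate a^-1) = x^3*y^2 - 2*x^2*y*z - x*y^2 + x*z^2 + y*z - x
tr(a^-1 b a^-1 b) = tr(b a^-1 b)*tr(a) - tr(b a^-1 b a)  (eliminate a^-1) = x^2*y^2 - 2*x*y*z + z^2 - 2
tr(a^-1 b a^-1 b a^-2) = tr(a^-2 b a^-1 b)*tr(a) - tr(a^-2 b a^-1 b a)  (eliminate a^-1) = x^4*y^2 - 2*x^3*y*z - 2*x^2*y^2 + x^2*z^2 + 3*x*y*z - x^2 - z^2 + 2
next, tr(b^3) = tr(b)*tr(b^2) - tr(b)  (reduce the b square) = y^3 - 3*y
and tr(b^3 a) = tr(b)*tr(a b^2) - tr(a b)  (reduce the b square) = y^2*z - x*y - z
and tr(b^2 a^-1 b) = tr(b^3)*tr(a) - tr(b^3 a)  (eliminate a^-1) = x*y^3 - y^2*z - 2*x*y + z
tr(a b a) = tr(a)*tr(b a) - tr(b)  (reduce the a square) = x*z - y
tr(b a b^2 a) = tr(b)*tr(a b a b) - tr(a b a)  (reduce the b square) = y*z^2 - x*z - y
next, tr(b^2 a^-1 b a) = tr(b a b^2)*tr(a) - tr(b a b^2 a)  (eliminate a^-1) = x*y^2*z - x^2*y - y*z^2 + y
and tr(b a^-1 b a^-1 b) = tr(b^2 a^-1 b)*tr(a) - tr(b^2 a^-1 b a)  (eliminate a^-1) = x^2*y^3 - 2*x*y^2*z - x^2*y + y*z^2 + x*z - y
tr(b a b a b a) = tr(a b)*tr(a b a b) - tr(a^-1 b^-1)  (split on a) = z^3 - 3*z
and tr(b a^-1 b a b a) = tr(b a b a b)*tr(a) - tr(b a b a b a)  (eliminate a^-1) = x*y*z^2 - x^2*z - z^3 - x*y + 3*z
and tr(b a^-1 b a^-1 b a) = tr(b a^-1 b a b)*tr(a) - tr(b a^-1 b a b a)  (eliminate a^-1) = x^2*y^2*z - x^3*y - 2*x*y*z^2 + x^2*z + z^3 + 2*x*y - 3*z
and tr(b a^-1 b a^-1 b a^-1) = tr(b a^-1 b a^-1 b)*tr(a) - tr(b a^-1 b a^-1 b a)  (eliminate a^-1) = x^3*y^3 - 3*x^2*y^2*z + 3*x*y*z^2 - z^3 - 3*x*y + 3*z
and tr(a^-1 b a^-1 b a^-2 b) = tr(b a^-1 b a^-1 b a^-1)*tr(a) - tr(b a^-1 b a^-1 b)  (eliminate a^-1) = x^4*y^3 - 3*x^3*y^2*z - x^2*y^3 + 3*x^2*y*z^2 + 2*x*y^2*z - x*z^3 - 2*x^2*y - y*z^2 + 2*x*z + y
next, tr(a^-1 b a^-1 b a^-2 b^-1) = tr(a^-1 b a^-1 b a^-2)*tr(b) - tr(a^-1 b a^-1 b a^-2 b)  (eliminate b^-1) = x^3*y^2*z - x^2*y^3 - 2*x^2*y*z^2 + x*y^2*z + x*z^3 + x^2*y - 2*x*z + y
tr(a^-1 b) = tr(b)*tr(a) - tr(b a)  (eliminate a^-1) = x*y - z
and tr(b a^-2) = tr(a^-1 b)*tr(a) - tr(a^-1 b a)  (eliminate a^-1) = x^2*y - x*z - y
next, tr(a^-1 b a^-2) = tr(b a^-2)*tr(a) - tr(b a^-1)  (eliminate a^-1) = x^3*y - x^2*z - 2*x*y + z
tr(a^-1 b a^-1 b a^-2 b^-1 a^-1) = tr(a^-1 b a^-1 b a^-2 b^-1)*tr(a) - tr(a^-1 b a^-1 b a^-2 b^-1 a)  (eliminate a^-1) = x^4*y^2*z - x^3*y^3 - 2*x^3*y*z^2 + x^2*y^2*z + x^2*z^3 - x^2*z + 3*x*y - z
and tr(a^-1 b^-1 a^-3 b a^-1 b a^-1) = tr(a^-1 b a^-1 b a^-2 b^-1 a^-1)*tr(a) - tr(a^-1 b a^-1 b a^-2 b^-1)  (eliminate a^-1) = x^5*y^2*z - x^4*y^3 - 2*x^4*y*z^2 + x^3*z^3 + x^2*y^3 + 2*x^2*y*z^2 - x^3*z - x*y^2*z - x*z^3 + 2*x^2*y + x*z - y

x^5*y^2*z - x^4*y^3 - 2*x^4*y*z^2 + x^3*z^3 + x^2*y^3 + 2*x^2*y*z^2 - x^3*z - x*y^2*z - x*z^3 + 2*x^2*y + x*z - y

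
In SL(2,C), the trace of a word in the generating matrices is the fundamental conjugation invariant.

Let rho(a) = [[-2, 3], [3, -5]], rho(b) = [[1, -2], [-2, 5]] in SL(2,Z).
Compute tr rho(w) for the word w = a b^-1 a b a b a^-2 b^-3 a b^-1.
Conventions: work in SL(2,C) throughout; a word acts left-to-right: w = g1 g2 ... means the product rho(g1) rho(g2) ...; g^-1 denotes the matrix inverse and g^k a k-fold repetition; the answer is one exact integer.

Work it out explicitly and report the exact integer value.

-2752785

rho(a) = [[-2, 3], [3, -5]]
... * rho(b^-1) = [[5, 2], [2, 1]]  ->  [[-4, -1], [5, 1]]
... * rho(a) = [[-2, 3], [3, -5]]  ->  [[5, -7], [-7, 10]]
... * rho(b) = [[1, -2], [-2, 5]]  ->  [[19, -45], [-27, 64]]
... * rho(a) = [[-2, 3], [3, -5]]  ->  [[-173, 282], [246, -401]]
... * rho(b) = [[1, -2], [-2, 5]]  ->  [[-737, 1756], [1048, -2497]]
... * rho(a^-1) = [[-5, -3], [-3, -2]]  ->  [[-1583, -1301], [2251, 1850]]
... * rho(a^-1) = [[-5, -3], [-3, -2]]  ->  [[11818, 7351], [-16805, -10453]]
... * rho(b^-1) = [[5, 2], [2, 1]]  ->  [[73792, 30987], [-104931, -44063]]
... * rho(b^-1) = [[5, 2], [2, 1]]  ->  [[430934, 178571], [-612781, -253925]]
... * rho(b^-1) = [[5, 2], [2, 1]]  ->  [[2511812, 1040439], [-3571755, -1479487]]
... * rho(a) = [[-2, 3], [3, -5]]  ->  [[-1902307, 2333241], [2705049, -3317830]]
... * rho(b^-1) = [[5, 2], [2, 1]]  ->  [[-4845053, -1471373], [6889585, 2092268]]
tr = -4845053 + 2092268 = -2752785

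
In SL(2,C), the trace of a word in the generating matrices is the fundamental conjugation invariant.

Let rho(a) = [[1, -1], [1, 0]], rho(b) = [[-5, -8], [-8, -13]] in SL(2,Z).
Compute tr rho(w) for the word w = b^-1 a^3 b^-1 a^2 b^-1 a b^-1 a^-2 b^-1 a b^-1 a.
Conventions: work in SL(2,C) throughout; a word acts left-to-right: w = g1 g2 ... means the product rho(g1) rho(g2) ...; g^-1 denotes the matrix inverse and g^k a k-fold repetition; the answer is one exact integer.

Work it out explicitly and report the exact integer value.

rho(b^-1) = [[-13, 8], [8, -5]]
... * rho(a) = [[1, -1], [1, 0]]  ->  [[-5, 13], [3, -8]]
... * rho(a) = [[1, -1], [1, 0]]  ->  [[8, 5], [-5, -3]]
... * rho(a) = [[1, -1], [1, 0]]  ->  [[13, -8], [-8, 5]]
... * rho(b^-1) = [[-13, 8], [8, -5]]  ->  [[-233, 144], [144, -89]]
... * rho(a) = [[1, -1], [1, 0]]  ->  [[-89, 233], [55, -144]]
... * rho(a) = [[1, -1], [1, 0]]  ->  [[144, 89], [-89, -55]]
... * rho(b^-1) = [[-13, 8], [8, -5]]  ->  [[-1160, 707], [717, -437]]
... * rho(a) = [[1, -1], [1, 0]]  ->  [[-453, 1160], [280, -717]]
... * rho(b^-1) = [[-13, 8], [8, -5]]  ->  [[15169, -9424], [-9376, 5825]]
... * rho(a^-1) = [[0, 1], [-1, 1]]  ->  [[9424, 5745], [-5825, -3551]]
... * rho(a^-1) = [[0, 1], [-1, 1]]  ->  [[-5745, 15169], [3551, -9376]]
... * rho(b^-1) = [[-13, 8], [8, -5]]  ->  [[196037, -121805], [-121171, 75288]]
... * rho(a) = [[1, -1], [1, 0]]  ->  [[74232, -196037], [-45883, 121171]]
... * rho(b^-1) = [[-13, 8], [8, -5]]  ->  [[-2533312, 1574041], [1565847, -972919]]
... * rho(a) = [[1, -1], [1, 0]]  ->  [[-959271, 2533312], [592928, -1565847]]
tr = -959271 + -1565847 = -2525118

-2525118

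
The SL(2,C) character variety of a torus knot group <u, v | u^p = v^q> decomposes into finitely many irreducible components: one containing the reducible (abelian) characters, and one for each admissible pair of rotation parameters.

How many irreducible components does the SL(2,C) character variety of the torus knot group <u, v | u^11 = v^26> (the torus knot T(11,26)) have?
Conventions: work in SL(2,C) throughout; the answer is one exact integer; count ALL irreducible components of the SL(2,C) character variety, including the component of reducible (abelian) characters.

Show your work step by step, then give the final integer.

In the torus knot group T(11,26), u^11 = v^26 is central, so an irreducible representation sends it to +I or -I (Schur).
On an irreducible component, tr(u) is locked at 2*cos(pi*alpha/11) for some alpha in 1..10, and tr(v) at 2*cos(pi*beta/26) for some beta in 1..25.
u^11 = (-1)^alpha I and v^26 = (-1)^beta I must agree, so alpha and beta have equal parity.
Counting: 5 odd alphas x 13 odd betas + 5 even alphas x 12 even betas = 65 + 60 = 125.
components with irreducible characters: 125; plus the single component of reducible (abelian) characters: total 126.

126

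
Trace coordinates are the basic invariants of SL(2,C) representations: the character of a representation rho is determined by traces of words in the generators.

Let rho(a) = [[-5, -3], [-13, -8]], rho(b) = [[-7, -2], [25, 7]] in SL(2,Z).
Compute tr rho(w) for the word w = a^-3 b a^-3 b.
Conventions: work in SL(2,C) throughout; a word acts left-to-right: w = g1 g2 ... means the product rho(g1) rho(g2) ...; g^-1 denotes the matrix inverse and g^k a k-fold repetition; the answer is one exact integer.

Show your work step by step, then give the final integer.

138297598

rho(a^-1) = [[-8, 3], [13, -5]]
... * rho(a^-1) = [[-8, 3], [13, -5]]  ->  [[103, -39], [-169, 64]]
... * rho(a^-1) = [[-8, 3], [13, -5]]  ->  [[-1331, 504], [2184, -827]]
... * rho(b) = [[-7, -2], [25, 7]]  ->  [[21917, 6190], [-35963, -10157]]
... * rho(a^-1) = [[-8, 3], [13, -5]]  ->  [[-94866, 34801], [155663, -57104]]
... * rho(a^-1) = [[-8, 3], [13, -5]]  ->  [[1211341, -458603], [-1987656, 752509]]
... * rho(a^-1) = [[-8, 3], [13, -5]]  ->  [[-15652567, 5927038], [25683865, -9725513]]
... * rho(b) = [[-7, -2], [25, 7]]  ->  [[257743919, 72794400], [-422924880, -119446321]]
tr = 257743919 + -119446321 = 138297598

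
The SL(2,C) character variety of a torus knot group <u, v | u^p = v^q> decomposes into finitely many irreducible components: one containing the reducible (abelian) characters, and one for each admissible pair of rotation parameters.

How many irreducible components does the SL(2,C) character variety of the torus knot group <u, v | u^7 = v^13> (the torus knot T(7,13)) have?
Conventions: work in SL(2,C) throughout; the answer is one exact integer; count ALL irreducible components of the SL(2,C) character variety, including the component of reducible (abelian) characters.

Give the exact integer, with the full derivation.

For T(7,13): irreducibility forces the central element u^7 = v^13 to one of +I, -I.
This locks tr(u) to 2*cos(pi*alpha/7), alpha in 1..6, and tr(v) to 2*cos(pi*beta/13), beta in 1..12, on each component of irreducible characters.
u^7 = (-1)^alpha I and v^13 = (-1)^beta I must agree, so alpha and beta have equal parity.
Counting: 3 odd alphas x 6 odd betas + 3 even alphas x 6 even betas = 18 + 18 = 36.
Total: 36 irreducible-character components + 1 reducible (abelian) component = 37.

37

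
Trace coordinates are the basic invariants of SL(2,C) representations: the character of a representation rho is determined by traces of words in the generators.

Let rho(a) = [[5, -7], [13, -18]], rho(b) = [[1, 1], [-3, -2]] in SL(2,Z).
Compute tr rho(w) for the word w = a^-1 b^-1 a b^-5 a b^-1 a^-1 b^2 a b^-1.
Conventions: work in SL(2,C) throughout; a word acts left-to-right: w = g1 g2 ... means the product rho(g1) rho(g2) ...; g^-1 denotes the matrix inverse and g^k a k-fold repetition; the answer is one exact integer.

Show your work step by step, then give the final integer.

rho(a^-1) = [[-18, 7], [-13, 5]]
... * rho(b^-1) = [[-2, -1], [3, 1]]  ->  [[57, 25], [41, 18]]
... * rho(a) = [[5, -7], [13, -18]]  ->  [[610, -849], [439, -611]]
... * rho(b^-1) = [[-2, -1], [3, 1]]  ->  [[-3767, -1459], [-2711, -1050]]
... * rho(b^-1) = [[-2, -1], [3, 1]]  ->  [[3157, 2308], [2272, 1661]]
... * rho(b^-1) = [[-2, -1], [3, 1]]  ->  [[610, -849], [439, -611]]
... * rho(b^-1) = [[-2, -1], [3, 1]]  ->  [[-3767, -1459], [-2711, -1050]]
... * rho(b^-1) = [[-2, -1], [3, 1]]  ->  [[3157, 2308], [2272, 1661]]
... * rho(a) = [[5, -7], [13, -18]]  ->  [[45789, -63643], [32953, -45802]]
... * rho(b^-1) = [[-2, -1], [3, 1]]  ->  [[-282507, -109432], [-203312, -78755]]
... * rho(a^-1) = [[-18, 7], [-13, 5]]  ->  [[6507742, -2524709], [4683431, -1816959]]
... * rho(b) = [[1, 1], [-3, -2]]  ->  [[14081869, 11557160], [10134308, 8317349]]
... * rho(b) = [[1, 1], [-3, -2]]  ->  [[-20589611, -9032451], [-14817739, -6500390]]
... * rho(a) = [[5, -7], [13, -18]]  ->  [[-220369918, 306711395], [-158593765, 220731193]]
... * rho(b^-1) = [[-2, -1], [3, 1]]  ->  [[1360874021, 527081313], [979381109, 379324958]]
tr = 1360874021 + 379324958 = 1740198979

1740198979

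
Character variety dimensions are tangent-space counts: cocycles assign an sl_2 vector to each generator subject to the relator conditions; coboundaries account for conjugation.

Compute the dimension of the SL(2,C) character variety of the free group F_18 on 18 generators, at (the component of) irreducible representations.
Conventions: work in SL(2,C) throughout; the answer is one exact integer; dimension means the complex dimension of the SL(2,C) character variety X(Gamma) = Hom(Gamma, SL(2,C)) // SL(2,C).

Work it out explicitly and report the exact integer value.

Here Gamma is free of rank 18 — no relator constrains a cocycle.
So Z^1 = (sl_2)^18 in full: dim Z^1 = 54.
Irreducibility makes the coboundary map sl_2 -> Z^1 injective (trivial centralizer), so dim B^1 = 3.
dim X = dim H^1 = dim Z^1 - dim B^1 = 54 - 3 = 51.

51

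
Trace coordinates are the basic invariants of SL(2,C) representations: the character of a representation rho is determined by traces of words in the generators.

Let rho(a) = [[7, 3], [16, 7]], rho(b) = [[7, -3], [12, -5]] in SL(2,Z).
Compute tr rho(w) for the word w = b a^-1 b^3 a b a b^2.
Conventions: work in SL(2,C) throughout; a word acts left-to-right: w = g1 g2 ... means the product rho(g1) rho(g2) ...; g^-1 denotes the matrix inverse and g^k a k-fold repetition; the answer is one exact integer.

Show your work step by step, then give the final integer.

rho(b) = [[7, -3], [12, -5]]
... * rho(a^-1) = [[7, -3], [-16, 7]]  ->  [[97, -42], [164, -71]]
... * rho(b) = [[7, -3], [12, -5]]  ->  [[175, -81], [296, -137]]
... * rho(b) = [[7, -3], [12, -5]]  ->  [[253, -120], [428, -203]]
... * rho(b) = [[7, -3], [12, -5]]  ->  [[331, -159], [560, -269]]
... * rho(a) = [[7, 3], [16, 7]]  ->  [[-227, -120], [-384, -203]]
... * rho(b) = [[7, -3], [12, -5]]  ->  [[-3029, 1281], [-5124, 2167]]
... * rho(a) = [[7, 3], [16, 7]]  ->  [[-707, -120], [-1196, -203]]
... * rho(b) = [[7, -3], [12, -5]]  ->  [[-6389, 2721], [-10808, 4603]]
... * rho(b) = [[7, -3], [12, -5]]  ->  [[-12071, 5562], [-20420, 9409]]
tr = -12071 + 9409 = -2662

-2662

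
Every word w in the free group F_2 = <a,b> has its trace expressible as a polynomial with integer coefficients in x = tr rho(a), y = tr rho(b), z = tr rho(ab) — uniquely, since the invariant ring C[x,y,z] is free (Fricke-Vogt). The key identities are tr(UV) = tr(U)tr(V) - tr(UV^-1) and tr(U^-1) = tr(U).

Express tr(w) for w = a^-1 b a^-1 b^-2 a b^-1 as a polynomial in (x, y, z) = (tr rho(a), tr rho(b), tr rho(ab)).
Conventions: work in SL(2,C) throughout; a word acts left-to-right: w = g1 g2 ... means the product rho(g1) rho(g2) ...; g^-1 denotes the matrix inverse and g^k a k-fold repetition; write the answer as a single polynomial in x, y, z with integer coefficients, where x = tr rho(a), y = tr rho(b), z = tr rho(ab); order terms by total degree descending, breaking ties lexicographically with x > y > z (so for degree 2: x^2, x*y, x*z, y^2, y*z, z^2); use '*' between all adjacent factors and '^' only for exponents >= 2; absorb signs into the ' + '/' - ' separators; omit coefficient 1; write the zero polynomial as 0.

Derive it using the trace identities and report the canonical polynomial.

x^2*y^3*z - x^3*y^2 - x*y^4 - 2*x*y^2*z^2 + x^2*y*z + y^3*z + y*z^3 + 4*x*y^2 - 3*y*z - x

tr(a^-1) = tr(a) = x
tr(a^-1 b) = tr(b)*tr(a) - tr(b a) = x*y - z
tr(a^-1 b^-1) = tr(a^-1)*tr(b) - tr(a^-1 b) = z
tr(b^2) = tr(b)*tr(b) - tr(1) = y^2 - 2
apply: tr(b^2 a) = tr(b)*tr(a b) - tr(a) = y*z - x
apply: tr(b a^-1 b) = tr(b^2)*tr(a) - tr(b^2 a) = x*y^2 - y*z - x
tr(b a b^2) = tr(b)*tr(a b^2) - tr(a b) = y^2*z - x*y - z
apply: tr(a b a b) = tr(a b)*tr(a b) - tr(1)   [split at repeated a] = z^2 - 2
use: tr(a b a) = tr(a)*tr(b a) - tr(b) = x*z - y
apply: tr(b a b^2 a) = tr(b)*tr(a b a b) - tr(a b a) = y*z^2 - x*z - y
use: tr(b a^-1 b a b) = tr(b a b^2)*tr(a) - tr(b a b^2 a) = x*y^2*z - x^2*y - y*z^2 + y
use: tr(b a b a b a) = tr(a b a b)*tr(a b) - tr(b a)   [split at repeated a] = z^3 - 3*z
tr(b a^-1 b a b a) = tr(b a b a b)*tr(a) - tr(b a b a b a) = x*y*z^2 - x^2*z - z^3 - x*y + 3*z
use: tr(a b a^-1 b a^-1 b) = tr(b a^-1 b a b)*tr(a) - tr(b a^-1 b a b a) = x^2*y^2*z - x^3*y - 2*x*y*z^2 + x^2*z + z^3 + 2*x*y - 3*z
tr(a b a^-1 b a^-1 b^-1) = tr(a b a^-1 b a^-1)*tr(b) - tr(a b a^-1 b a^-1 b) = -x^2*y^2*z + x^3*y + x*y^3 + 2*x*y*z^2 - x^2*z - y^2*z - z^3 - 3*x*y + 3*z
tr(a^-1 b a^-1 b^-2 a b) = tr(a b a^-1 b a^-1 b^-1)*tr(b) - tr(a b a^-1 b a^-1) = -x^2*y^3*z + x^3*y^2 + x*y^4 + 2*x*y^2*z^2 - x^2*y*z - y^3*z - y*z^3 - 4*x*y^2 + 4*y*z + x
use: tr(a^-1 b a^-1 b^-2 a b^-1) = tr(a^-1 b a^-1 b^-2 a)*tr(b) - tr(a^-1 b a^-1 b^-2 a b) = x^2*y^3*z - x^3*y^2 - x*y^4 - 2*x*y^2*z^2 + x^2*y*z + y^3*z + y*z^3 + 4*x*y^2 - 3*y*z - x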